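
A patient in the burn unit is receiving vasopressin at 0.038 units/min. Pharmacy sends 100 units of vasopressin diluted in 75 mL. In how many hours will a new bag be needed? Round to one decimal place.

0.038 units/min × 60 min/hr = 2.28 units/hr
Concentration = 100 units ÷ 75 mL = 1.333333 units/mL
Rate = 2.28 units/hr ÷ 1.333333 units/mL = 1.71 mL/hr
Duration = 75 mL ÷ 1.71 mL/hr = 43.85965 hr

43.9 hours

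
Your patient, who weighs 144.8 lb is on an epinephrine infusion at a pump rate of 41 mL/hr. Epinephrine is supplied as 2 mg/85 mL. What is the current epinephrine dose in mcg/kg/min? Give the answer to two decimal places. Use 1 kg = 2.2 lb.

0.24 mcg/kg/min

Weight = 144.8 lb ÷ 2.2 lb/kg = 65.81818 kg
Concentration = 2 mg ÷ 85 mL = 0.02352941 mg/mL = 23.52941 mcg/mL
Drug rate = 41 mL/hr × 23.52941 mcg/mL = 964.7059 mcg/hr
964.7059 mcg/hr ÷ 60 min/hr = 16.07843 mcg/min
16.07843 mcg/min ÷ 65.81818 kg = 0.2442856 mcg/kg/min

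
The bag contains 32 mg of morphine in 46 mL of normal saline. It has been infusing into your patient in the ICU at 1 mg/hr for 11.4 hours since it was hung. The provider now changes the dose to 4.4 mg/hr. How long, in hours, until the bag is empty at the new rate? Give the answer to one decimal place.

Initial rate:
Concentration = 32 mg ÷ 46 mL = 0.6956522 mg/mL
Rate = 1 mg/hr ÷ 0.6956522 mg/mL = 1.4375 mL/hr
Volume infused so far = 1.4375 mL/hr × 11.4 hr = 16.3875 mL
Volume remaining = 46 − 16.3875 = 29.6125 mL
New rate:
Rate = 4.4 mg/hr ÷ 0.6956522 mg/mL = 6.325 mL/hr
Time remaining = 29.6125 mL ÷ 6.325 mL/hr = 4.681818 hr

4.7 hours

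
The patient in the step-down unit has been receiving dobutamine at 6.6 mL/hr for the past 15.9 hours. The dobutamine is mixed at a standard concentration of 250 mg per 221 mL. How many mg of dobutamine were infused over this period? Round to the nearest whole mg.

119 mg

Concentration = 250 mg ÷ 221 mL = 1.131222 mg/mL = 1131.222 mcg/mL
Drug rate = 6.6 mL/hr × 1131.222 mcg/mL = 7466.063 mcg/hr
Total = 7466.063 mcg/hr × 15.9 hr = 118710.4 mcg = 118.7104 mg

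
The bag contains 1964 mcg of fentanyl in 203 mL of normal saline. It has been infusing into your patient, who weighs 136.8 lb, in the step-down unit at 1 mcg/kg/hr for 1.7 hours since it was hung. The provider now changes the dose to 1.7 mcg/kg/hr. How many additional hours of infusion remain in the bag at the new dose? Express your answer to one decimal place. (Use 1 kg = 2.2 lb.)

Initial rate:
Weight = 136.8 lb ÷ 2.2 lb/kg = 62.18182 kg
Dose = 1 mcg/kg/hr × 62.18182 kg = 62.18182 mcg/hr
Concentration = 1964 mcg ÷ 203 mL = 9.674877 mcg/mL
Rate = 62.18182 mcg/hr ÷ 9.674877 mcg/mL = 6.427143 mL/hr
Volume infused so far = 6.427143 mL/hr × 1.7 hr = 10.92614 mL
Volume remaining = 203 − 10.92614 = 192.0739 mL
New rate:
Dose = 1.7 mcg/kg/hr × 62.18182 kg = 105.7091 mcg/hr
Rate = 105.7091 mcg/hr ÷ 9.674877 mcg/mL = 10.92614 mL/hr
Time remaining = 192.0739 mL ÷ 10.92614 mL/hr = 17.57929 hr

17.6 hours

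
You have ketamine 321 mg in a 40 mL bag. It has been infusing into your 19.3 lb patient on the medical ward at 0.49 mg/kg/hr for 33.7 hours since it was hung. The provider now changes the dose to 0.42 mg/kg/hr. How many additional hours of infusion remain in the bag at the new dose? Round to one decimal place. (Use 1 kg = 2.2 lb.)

47.8 hours

Initial rate:
Weight = 19.3 lb ÷ 2.2 lb/kg = 8.772727 kg
Dose = 0.49 mg/kg/hr × 8.772727 kg = 4.298636 mg/hr
Concentration = 321 mg ÷ 40 mL = 8.025 mg/mL
Rate = 4.298636 mg/hr ÷ 8.025 mg/mL = 0.5356556 mL/hr
Volume infused so far = 0.5356556 mL/hr × 33.7 hr = 18.05159 mL
Volume remaining = 40 − 18.05159 = 21.94841 mL
New rate:
Dose = 0.42 mg/kg/hr × 8.772727 kg = 3.684545 mg/hr
Rate = 3.684545 mg/hr ÷ 8.025 mg/mL = 0.4591334 mL/hr
Time remaining = 21.94841 mL ÷ 0.4591334 mL/hr = 47.80398 hr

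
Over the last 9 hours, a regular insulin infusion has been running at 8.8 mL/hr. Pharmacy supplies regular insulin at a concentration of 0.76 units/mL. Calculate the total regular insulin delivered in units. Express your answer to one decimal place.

Drug rate = 8.8 mL/hr × 0.76 units/mL = 6.688 units/hr
Total = 6.688 units/hr × 9 hr = 60.192 units

60.2 units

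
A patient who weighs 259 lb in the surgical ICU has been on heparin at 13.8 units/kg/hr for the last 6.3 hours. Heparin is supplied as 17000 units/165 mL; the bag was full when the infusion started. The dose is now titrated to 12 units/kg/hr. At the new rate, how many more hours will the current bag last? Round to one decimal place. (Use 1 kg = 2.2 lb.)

Initial rate:
Weight = 259 lb ÷ 2.2 lb/kg = 117.7273 kg
Dose = 13.8 units/kg/hr × 117.7273 kg = 1624.636 units/hr
Concentration = 17000 units ÷ 165 mL = 103.0303 units/mL
Rate = 1624.636 units/hr ÷ 103.0303 units/mL = 15.76853 mL/hr
Volume infused so far = 15.76853 mL/hr × 6.3 hr = 99.34174 mL
Volume remaining = 165 − 99.34174 = 65.65826 mL
New rate:
Dose = 12 units/kg/hr × 117.7273 kg = 1412.727 units/hr
Rate = 1412.727 units/hr ÷ 103.0303 units/mL = 13.71176 mL/hr
Time remaining = 65.65826 mL ÷ 13.71176 mL/hr = 4.788462 hr

4.8 hours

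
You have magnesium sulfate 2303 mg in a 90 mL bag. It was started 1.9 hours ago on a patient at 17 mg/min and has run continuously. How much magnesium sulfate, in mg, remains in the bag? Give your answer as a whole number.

17 mg/min × 60 min/hr = 1020 mg/hr
Concentration = 2303 mg ÷ 90 mL = 25.58889 mg/mL
Rate = 1020 mg/hr ÷ 25.58889 mg/mL = 39.86105 mL/hr
Volume infused = 39.86105 mL/hr × 1.9 hr = 75.736 mL
Volume remaining = 90 − 75.736 = 14.264 mL
Drug remaining = 14.264 mL × 25.58889 mg/mL = 365 mg

365 mg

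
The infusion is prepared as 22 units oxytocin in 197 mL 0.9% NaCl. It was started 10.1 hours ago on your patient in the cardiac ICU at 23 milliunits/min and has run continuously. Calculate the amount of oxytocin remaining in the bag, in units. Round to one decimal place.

8.1 units

23 milliunits/min × 60 min/hr = 1380 milliunits/hr
Concentration = 22 units ÷ 197 mL = 0.1116751 units/mL = 111.6751 milliunits/mL
Rate = 1380 milliunits/hr ÷ 111.6751 milliunits/mL = 12.35727 mL/hr
Volume infused = 12.35727 mL/hr × 10.1 hr = 124.8085 mL
Volume remaining = 197 − 124.8085 = 72.19155 mL
Drug remaining = 72.19155 mL × 111.6751 milliunits/mL = 8062 milliunits = 8.062 units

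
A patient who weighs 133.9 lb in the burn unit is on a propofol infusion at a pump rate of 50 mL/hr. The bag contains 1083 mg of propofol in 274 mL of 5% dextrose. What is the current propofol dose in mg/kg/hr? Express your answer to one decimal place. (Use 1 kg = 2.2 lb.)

Weight = 133.9 lb ÷ 2.2 lb/kg = 60.86364 kg
Concentration = 1083 mg ÷ 274 mL = 3.952555 mg/mL
Drug rate = 50 mL/hr × 3.952555 mg/mL = 197.6277 mg/hr
197.6277 mg/hr ÷ 60.86364 kg = 3.247058 mg/kg/hr

3.2 mg/kg/hr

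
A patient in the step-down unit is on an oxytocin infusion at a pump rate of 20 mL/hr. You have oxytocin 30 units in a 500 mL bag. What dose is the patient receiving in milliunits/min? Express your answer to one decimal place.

Concentration = 30 units ÷ 500 mL = 0.06 units/mL = 60 milliunits/mL
Drug rate = 20 mL/hr × 60 milliunits/mL = 1200 milliunits/hr
1200 milliunits/hr ÷ 60 min/hr = 20 milliunits/min

20.0 milliunits/min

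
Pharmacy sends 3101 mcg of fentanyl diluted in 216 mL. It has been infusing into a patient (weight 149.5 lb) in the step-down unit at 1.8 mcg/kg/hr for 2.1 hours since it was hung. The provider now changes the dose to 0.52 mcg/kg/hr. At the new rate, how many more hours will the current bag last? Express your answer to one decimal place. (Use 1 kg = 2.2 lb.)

80.5 hours

Initial rate:
Weight = 149.5 lb ÷ 2.2 lb/kg = 67.95455 kg
Dose = 1.8 mcg/kg/hr × 67.95455 kg = 122.3182 mcg/hr
Concentration = 3101 mcg ÷ 216 mL = 14.35648 mcg/mL
Rate = 122.3182 mcg/hr ÷ 14.35648 mcg/mL = 8.520067 mL/hr
Volume infused so far = 8.520067 mL/hr × 2.1 hr = 17.89214 mL
Volume remaining = 216 − 17.89214 = 198.1079 mL
New rate:
Dose = 0.52 mcg/kg/hr × 67.95455 kg = 35.33636 mcg/hr
Rate = 35.33636 mcg/hr ÷ 14.35648 mcg/mL = 2.461353 mL/hr
Time remaining = 198.1079 mL ÷ 2.461353 mL/hr = 80.48739 hr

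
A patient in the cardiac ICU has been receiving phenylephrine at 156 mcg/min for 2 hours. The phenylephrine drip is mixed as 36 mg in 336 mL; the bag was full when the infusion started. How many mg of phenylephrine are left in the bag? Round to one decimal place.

17.3 mg

156 mcg/min × 60 min/hr = 9360 mcg/hr
Concentration = 36 mg ÷ 336 mL = 0.1071429 mg/mL = 107.1429 mcg/mL
Rate = 9360 mcg/hr ÷ 107.1429 mcg/mL = 87.36 mL/hr
Volume infused = 87.36 mL/hr × 2 hr = 174.72 mL
Volume remaining = 336 − 174.72 = 161.28 mL
Drug remaining = 161.28 mL × 107.1429 mcg/mL = 17280 mcg = 17.28 mg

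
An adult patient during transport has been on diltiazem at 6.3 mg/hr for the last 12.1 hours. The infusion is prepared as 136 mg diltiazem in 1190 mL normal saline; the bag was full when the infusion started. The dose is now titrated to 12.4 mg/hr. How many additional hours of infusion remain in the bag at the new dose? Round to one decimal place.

Initial rate:
Concentration = 136 mg ÷ 1190 mL = 0.1142857 mg/mL
Rate = 6.3 mg/hr ÷ 0.1142857 mg/mL = 55.125 mL/hr
Volume infused so far = 55.125 mL/hr × 12.1 hr = 667.0125 mL
Volume remaining = 1190 − 667.0125 = 522.9875 mL
New rate:
Rate = 12.4 mg/hr ÷ 0.1142857 mg/mL = 108.5 mL/hr
Time remaining = 522.9875 mL ÷ 108.5 mL/hr = 4.820161 hr

4.8 hours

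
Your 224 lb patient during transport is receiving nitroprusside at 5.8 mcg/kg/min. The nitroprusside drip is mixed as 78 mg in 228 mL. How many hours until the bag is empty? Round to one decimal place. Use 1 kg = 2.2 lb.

Weight = 224 lb ÷ 2.2 lb/kg = 101.8182 kg
Dose = 5.8 mcg/kg/min × 101.8182 kg = 590.5455 mcg/min
590.5455 mcg/min × 60 min/hr = 35432.73 mcg/hr
Concentration = 78 mg ÷ 228 mL = 0.3421053 mg/mL = 342.1053 mcg/mL
Rate = 35432.73 mcg/hr ÷ 342.1053 mcg/mL = 103.5726 mL/hr
Duration = 228 mL ÷ 103.5726 mL/hr = 2.201355 hr

2.2 hours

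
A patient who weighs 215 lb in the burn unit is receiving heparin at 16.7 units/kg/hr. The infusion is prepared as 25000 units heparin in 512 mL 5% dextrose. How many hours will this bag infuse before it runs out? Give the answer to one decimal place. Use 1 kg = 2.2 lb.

Weight = 215 lb ÷ 2.2 lb/kg = 97.72727 kg
Dose = 16.7 units/kg/hr × 97.72727 kg = 1632.045 units/hr
Concentration = 25000 units ÷ 512 mL = 48.82812 units/mL
Rate = 1632.045 units/hr ÷ 48.82812 units/mL = 33.42429 mL/hr
Duration = 512 mL ÷ 33.42429 mL/hr = 15.3182 hr

15.3 hours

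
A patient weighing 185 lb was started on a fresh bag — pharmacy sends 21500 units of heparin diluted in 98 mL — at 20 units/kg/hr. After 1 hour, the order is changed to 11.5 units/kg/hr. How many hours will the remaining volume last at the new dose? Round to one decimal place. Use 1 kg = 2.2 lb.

Initial rate:
Weight = 185 lb ÷ 2.2 lb/kg = 84.09091 kg
Dose = 20 units/kg/hr × 84.09091 kg = 1681.818 units/hr
Concentration = 21500 units ÷ 98 mL = 219.3878 units/mL
Rate = 1681.818 units/hr ÷ 219.3878 units/mL = 7.665962 mL/hr
Volume infused so far = 7.665962 mL/hr × 1 hr = 7.665962 mL
Volume remaining = 98 − 7.665962 = 90.33404 mL
New rate:
Dose = 11.5 units/kg/hr × 84.09091 kg = 967.0455 units/hr
Rate = 967.0455 units/hr ÷ 219.3878 units/mL = 4.407928 mL/hr
Time remaining = 90.33404 mL ÷ 4.407928 mL/hr = 20.49354 hr

20.5 hours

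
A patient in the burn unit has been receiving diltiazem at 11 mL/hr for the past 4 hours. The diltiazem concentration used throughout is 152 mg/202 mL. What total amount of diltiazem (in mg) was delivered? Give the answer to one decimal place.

Concentration = 152 mg ÷ 202 mL = 0.7524752 mg/mL
Drug rate = 11 mL/hr × 0.7524752 mg/mL = 8.277228 mg/hr
Total = 8.277228 mg/hr × 4 hr = 33.10891 mg

33.1 mg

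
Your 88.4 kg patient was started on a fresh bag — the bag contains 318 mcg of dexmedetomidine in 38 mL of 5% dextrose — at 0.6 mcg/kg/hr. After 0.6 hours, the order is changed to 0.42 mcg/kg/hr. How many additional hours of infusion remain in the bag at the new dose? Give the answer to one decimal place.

Initial rate:
Dose = 0.6 mcg/kg/hr × 88.4 kg = 53.04 mcg/hr
Concentration = 318 mcg ÷ 38 mL = 8.368421 mcg/mL
Rate = 53.04 mcg/hr ÷ 8.368421 mcg/mL = 6.338113 mL/hr
Volume infused so far = 6.338113 mL/hr × 0.6 hr = 3.802868 mL
Volume remaining = 38 − 3.802868 = 34.19713 mL
New rate:
Dose = 0.42 mcg/kg/hr × 88.4 kg = 37.128 mcg/hr
Rate = 37.128 mcg/hr ÷ 8.368421 mcg/mL = 4.436679 mL/hr
Time remaining = 34.19713 mL ÷ 4.436679 mL/hr = 7.707822 hr

7.7 hours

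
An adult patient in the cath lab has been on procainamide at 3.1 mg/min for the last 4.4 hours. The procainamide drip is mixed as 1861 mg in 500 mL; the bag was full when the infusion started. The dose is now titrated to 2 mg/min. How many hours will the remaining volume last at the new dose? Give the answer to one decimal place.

8.7 hours

Initial rate:
3.1 mg/min × 60 min/hr = 186 mg/hr
Concentration = 1861 mg ÷ 500 mL = 3.722 mg/mL
Rate = 186 mg/hr ÷ 3.722 mg/mL = 49.97313 mL/hr
Volume infused so far = 49.97313 mL/hr × 4.4 hr = 219.8818 mL
Volume remaining = 500 − 219.8818 = 280.1182 mL
New rate:
2 mg/min × 60 min/hr = 120 mg/hr
Rate = 120 mg/hr ÷ 3.722 mg/mL = 32.24073 mL/hr
Time remaining = 280.1182 mL ÷ 32.24073 mL/hr = 8.688333 hr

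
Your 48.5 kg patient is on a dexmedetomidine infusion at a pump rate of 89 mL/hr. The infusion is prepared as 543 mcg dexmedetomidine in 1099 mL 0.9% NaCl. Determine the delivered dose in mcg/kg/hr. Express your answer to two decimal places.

0.91 mcg/kg/hr

Concentration = 543 mcg ÷ 1099 mL = 0.4940855 mcg/mL
Drug rate = 89 mL/hr × 0.4940855 mcg/mL = 43.97361 mcg/hr
43.97361 mcg/hr ÷ 48.5 kg = 0.9066724 mcg/kg/hr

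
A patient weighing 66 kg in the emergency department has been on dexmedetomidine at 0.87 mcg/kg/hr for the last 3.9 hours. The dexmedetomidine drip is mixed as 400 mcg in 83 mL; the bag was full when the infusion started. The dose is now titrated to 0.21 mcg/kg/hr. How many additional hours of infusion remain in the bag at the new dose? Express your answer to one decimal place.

12.7 hours

Initial rate:
Dose = 0.87 mcg/kg/hr × 66 kg = 57.42 mcg/hr
Concentration = 400 mcg ÷ 83 mL = 4.819277 mcg/mL
Rate = 57.42 mcg/hr ÷ 4.819277 mcg/mL = 11.91465 mL/hr
Volume infused so far = 11.91465 mL/hr × 3.9 hr = 46.46713 mL
Volume remaining = 83 − 46.46713 = 36.53287 mL
New rate:
Dose = 0.21 mcg/kg/hr × 66 kg = 13.86 mcg/hr
Rate = 13.86 mcg/hr ÷ 4.819277 mcg/mL = 2.87595 mL/hr
Time remaining = 36.53287 mL ÷ 2.87595 mL/hr = 12.70289 hr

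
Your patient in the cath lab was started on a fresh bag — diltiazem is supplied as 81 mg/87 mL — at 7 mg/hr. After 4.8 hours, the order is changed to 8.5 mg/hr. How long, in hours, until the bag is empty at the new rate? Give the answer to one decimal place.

5.6 hours

Initial rate:
Concentration = 81 mg ÷ 87 mL = 0.9310345 mg/mL
Rate = 7 mg/hr ÷ 0.9310345 mg/mL = 7.518519 mL/hr
Volume infused so far = 7.518519 mL/hr × 4.8 hr = 36.08889 mL
Volume remaining = 87 − 36.08889 = 50.91111 mL
New rate:
Rate = 8.5 mg/hr ÷ 0.9310345 mg/mL = 9.12963 mL/hr
Time remaining = 50.91111 mL ÷ 9.12963 mL/hr = 5.576471 hr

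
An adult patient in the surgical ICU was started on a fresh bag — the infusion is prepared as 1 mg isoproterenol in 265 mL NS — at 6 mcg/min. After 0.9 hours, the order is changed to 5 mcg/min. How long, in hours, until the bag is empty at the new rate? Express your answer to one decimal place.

Initial rate:
6 mcg/min × 60 min/hr = 360 mcg/hr
Concentration = 1 mg ÷ 265 mL = 0.003773585 mg/mL = 3.773585 mcg/mL
Rate = 360 mcg/hr ÷ 3.773585 mcg/mL = 95.4 mL/hr
Volume infused so far = 95.4 mL/hr × 0.9 hr = 85.86 mL
Volume remaining = 265 − 85.86 = 179.14 mL
New rate:
5 mcg/min × 60 min/hr = 300 mcg/hr
Rate = 300 mcg/hr ÷ 3.773585 mcg/mL = 79.5 mL/hr
Time remaining = 179.14 mL ÷ 79.5 mL/hr = 2.253333 hr

2.3 hours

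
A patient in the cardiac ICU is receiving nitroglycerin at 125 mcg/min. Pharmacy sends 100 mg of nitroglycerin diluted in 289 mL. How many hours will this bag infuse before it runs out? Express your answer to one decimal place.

125 mcg/min × 60 min/hr = 7500 mcg/hr
Concentration = 100 mg ÷ 289 mL = 0.3460208 mg/mL = 346.0208 mcg/mL
Rate = 7500 mcg/hr ÷ 346.0208 mcg/mL = 21.675 mL/hr
Duration = 289 mL ÷ 21.675 mL/hr = 13.33333 hr

13.3 hours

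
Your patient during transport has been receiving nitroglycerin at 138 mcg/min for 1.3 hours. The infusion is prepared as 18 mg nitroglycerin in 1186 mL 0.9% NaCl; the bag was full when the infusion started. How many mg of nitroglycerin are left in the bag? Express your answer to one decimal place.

7.2 mg

138 mcg/min × 60 min/hr = 8280 mcg/hr
Concentration = 18 mg ÷ 1186 mL = 0.01517707 mg/mL = 15.17707 mcg/mL
Rate = 8280 mcg/hr ÷ 15.17707 mcg/mL = 545.56 mL/hr
Volume infused = 545.56 mL/hr × 1.3 hr = 709.228 mL
Volume remaining = 1186 − 709.228 = 476.772 mL
Drug remaining = 476.772 mL × 15.17707 mcg/mL = 7236 mcg = 7.236 mg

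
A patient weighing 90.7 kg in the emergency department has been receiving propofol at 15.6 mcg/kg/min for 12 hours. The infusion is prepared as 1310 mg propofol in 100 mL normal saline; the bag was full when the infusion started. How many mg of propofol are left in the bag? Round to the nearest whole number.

Dose = 15.6 mcg/kg/min × 90.7 kg = 1414.92 mcg/min
1414.92 mcg/min × 60 min/hr = 84895.2 mcg/hr
Concentration = 1310 mg ÷ 100 mL = 13.1 mg/mL = 13100 mcg/mL
Rate = 84895.2 mcg/hr ÷ 13100 mcg/mL = 6.48055 mL/hr
Volume infused = 6.48055 mL/hr × 12 hr = 77.7666 mL
Volume remaining = 100 − 77.7666 = 22.2334 mL
Drug remaining = 22.2334 mL × 13100 mcg/mL = 291257.6 mcg = 291.2576 mg

291 mg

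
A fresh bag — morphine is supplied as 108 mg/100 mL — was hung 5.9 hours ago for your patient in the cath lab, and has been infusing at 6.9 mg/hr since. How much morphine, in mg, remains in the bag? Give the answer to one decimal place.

67.3 mg

Concentration = 108 mg ÷ 100 mL = 1.08 mg/mL
Rate = 6.9 mg/hr ÷ 1.08 mg/mL = 6.388889 mL/hr
Volume infused = 6.388889 mL/hr × 5.9 hr = 37.69444 mL
Volume remaining = 100 − 37.69444 = 62.30556 mL
Drug remaining = 62.30556 mL × 1.08 mg/mL = 67.29 mg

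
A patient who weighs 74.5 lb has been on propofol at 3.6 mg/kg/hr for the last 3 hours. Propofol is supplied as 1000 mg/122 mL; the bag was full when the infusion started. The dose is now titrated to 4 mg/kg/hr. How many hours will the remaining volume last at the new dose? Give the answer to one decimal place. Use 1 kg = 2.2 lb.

4.7 hours

Initial rate:
Weight = 74.5 lb ÷ 2.2 lb/kg = 33.86364 kg
Dose = 3.6 mg/kg/hr × 33.86364 kg = 121.9091 mg/hr
Concentration = 1000 mg ÷ 122 mL = 8.196721 mg/mL
Rate = 121.9091 mg/hr ÷ 8.196721 mg/mL = 14.87291 mL/hr
Volume infused so far = 14.87291 mL/hr × 3 hr = 44.61873 mL
Volume remaining = 122 − 44.61873 = 77.38127 mL
New rate:
Dose = 4 mg/kg/hr × 33.86364 kg = 135.4545 mg/hr
Rate = 135.4545 mg/hr ÷ 8.196721 mg/mL = 16.52545 mL/hr
Time remaining = 77.38127 mL ÷ 16.52545 mL/hr = 4.68255 hr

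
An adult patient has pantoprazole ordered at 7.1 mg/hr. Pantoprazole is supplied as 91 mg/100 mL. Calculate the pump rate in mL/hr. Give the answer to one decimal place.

7.8 mL/hr

Concentration = 91 mg ÷ 100 mL = 0.91 mg/mL
Rate = 7.1 mg/hr ÷ 0.91 mg/mL = 7.802198 mL/hr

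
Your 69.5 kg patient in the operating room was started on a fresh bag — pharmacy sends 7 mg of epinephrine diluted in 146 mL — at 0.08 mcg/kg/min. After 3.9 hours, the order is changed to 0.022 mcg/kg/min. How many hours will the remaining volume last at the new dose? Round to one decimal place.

Initial rate:
Dose = 0.08 mcg/kg/min × 69.5 kg = 5.56 mcg/min
5.56 mcg/min × 60 min/hr = 333.6 mcg/hr
Concentration = 7 mg ÷ 146 mL = 0.04794521 mg/mL = 47.94521 mcg/mL
Rate = 333.6 mcg/hr ÷ 47.94521 mcg/mL = 6.957943 mL/hr
Volume infused so far = 6.957943 mL/hr × 3.9 hr = 27.13598 mL
Volume remaining = 146 − 27.13598 = 118.864 mL
New rate:
Dose = 0.022 mcg/kg/min × 69.5 kg = 1.529 mcg/min
1.529 mcg/min × 60 min/hr = 91.74 mcg/hr
Rate = 91.74 mcg/hr ÷ 47.94521 mcg/mL = 1.913434 mL/hr
Time remaining = 118.864 mL ÷ 1.913434 mL/hr = 62.12078 hr

62.1 hours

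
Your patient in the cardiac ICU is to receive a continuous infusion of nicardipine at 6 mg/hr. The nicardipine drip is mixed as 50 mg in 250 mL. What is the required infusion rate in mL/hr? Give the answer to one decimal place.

Concentration = 50 mg ÷ 250 mL = 0.2 mg/mL
Rate = 6 mg/hr ÷ 0.2 mg/mL = 30 mL/hr

30.0 mL/hr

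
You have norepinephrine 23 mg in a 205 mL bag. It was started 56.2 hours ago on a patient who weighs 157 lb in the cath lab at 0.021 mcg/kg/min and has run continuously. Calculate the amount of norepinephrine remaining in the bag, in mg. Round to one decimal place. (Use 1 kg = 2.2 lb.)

Weight = 157 lb ÷ 2.2 lb/kg = 71.36364 kg
Dose = 0.021 mcg/kg/min × 71.36364 kg = 1.498636 mcg/min
1.498636 mcg/min × 60 min/hr = 89.91818 mcg/hr
Concentration = 23 mg ÷ 205 mL = 0.1121951 mg/mL = 112.1951 mcg/mL
Rate = 89.91818 mcg/hr ÷ 112.1951 mcg/mL = 0.8014447 mL/hr
Volume infused = 0.8014447 mL/hr × 56.2 hr = 45.04119 mL
Volume remaining = 205 − 45.04119 = 159.9588 mL
Drug remaining = 159.9588 mL × 112.1951 mcg/mL = 17946.6 mcg = 17.9466 mg

17.9 mg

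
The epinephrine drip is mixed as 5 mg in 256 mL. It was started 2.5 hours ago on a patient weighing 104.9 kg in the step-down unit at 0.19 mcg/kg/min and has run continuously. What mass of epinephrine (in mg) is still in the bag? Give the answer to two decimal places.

Dose = 0.19 mcg/kg/min × 104.9 kg = 19.931 mcg/min
19.931 mcg/min × 60 min/hr = 1195.86 mcg/hr
Concentration = 5 mg ÷ 256 mL = 0.01953125 mg/mL = 19.53125 mcg/mL
Rate = 1195.86 mcg/hr ÷ 19.53125 mcg/mL = 61.22803 mL/hr
Volume infused = 61.22803 mL/hr × 2.5 hr = 153.0701 mL
Volume remaining = 256 − 153.0701 = 102.9299 mL
Drug remaining = 102.9299 mL × 19.53125 mcg/mL = 2010.35 mcg = 2.01035 mg

2.01 mg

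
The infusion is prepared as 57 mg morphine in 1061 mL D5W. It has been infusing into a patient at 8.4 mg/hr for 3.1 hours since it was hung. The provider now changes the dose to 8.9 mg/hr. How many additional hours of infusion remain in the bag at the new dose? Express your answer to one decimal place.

Initial rate:
Concentration = 57 mg ÷ 1061 mL = 0.0537229 mg/mL
Rate = 8.4 mg/hr ÷ 0.0537229 mg/mL = 156.3579 mL/hr
Volume infused so far = 156.3579 mL/hr × 3.1 hr = 484.7095 mL
Volume remaining = 1061 − 484.7095 = 576.2905 mL
New rate:
Rate = 8.9 mg/hr ÷ 0.0537229 mg/mL = 165.6649 mL/hr
Time remaining = 576.2905 mL ÷ 165.6649 mL/hr = 3.478652 hr

3.5 hours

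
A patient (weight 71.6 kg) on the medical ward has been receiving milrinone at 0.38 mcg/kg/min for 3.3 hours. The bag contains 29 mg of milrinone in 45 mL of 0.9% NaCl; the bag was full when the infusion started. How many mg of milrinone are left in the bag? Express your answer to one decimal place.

Dose = 0.38 mcg/kg/min × 71.6 kg = 27.208 mcg/min
27.208 mcg/min × 60 min/hr = 1632.48 mcg/hr
Concentration = 29 mg ÷ 45 mL = 0.6444444 mg/mL = 644.4444 mcg/mL
Rate = 1632.48 mcg/hr ÷ 644.4444 mcg/mL = 2.533159 mL/hr
Volume infused = 2.533159 mL/hr × 3.3 hr = 8.359423 mL
Volume remaining = 45 − 8.359423 = 36.64058 mL
Drug remaining = 36.64058 mL × 644.4444 mcg/mL = 23612.82 mcg = 23.61282 mg

23.6 mg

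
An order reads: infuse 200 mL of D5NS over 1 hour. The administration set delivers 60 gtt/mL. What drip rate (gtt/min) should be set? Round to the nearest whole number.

200 mL ÷ (1 hr × 60 = 60 min) = 3.333333 mL/min
3.333333 mL/min × 60 gtt/mL = 200 gtt/min

200 gtt/min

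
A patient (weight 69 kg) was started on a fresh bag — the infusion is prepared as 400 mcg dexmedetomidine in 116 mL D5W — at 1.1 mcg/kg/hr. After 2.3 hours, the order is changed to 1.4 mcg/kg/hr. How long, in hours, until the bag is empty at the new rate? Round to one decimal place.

2.3 hours

Initial rate:
Dose = 1.1 mcg/kg/hr × 69 kg = 75.9 mcg/hr
Concentration = 400 mcg ÷ 116 mL = 3.448276 mcg/mL
Rate = 75.9 mcg/hr ÷ 3.448276 mcg/mL = 22.011 mL/hr
Volume infused so far = 22.011 mL/hr × 2.3 hr = 50.6253 mL
Volume remaining = 116 − 50.6253 = 65.3747 mL
New rate:
Dose = 1.4 mcg/kg/hr × 69 kg = 96.6 mcg/hr
Rate = 96.6 mcg/hr ÷ 3.448276 mcg/mL = 28.014 mL/hr
Time remaining = 65.3747 mL ÷ 28.014 mL/hr = 2.333644 hr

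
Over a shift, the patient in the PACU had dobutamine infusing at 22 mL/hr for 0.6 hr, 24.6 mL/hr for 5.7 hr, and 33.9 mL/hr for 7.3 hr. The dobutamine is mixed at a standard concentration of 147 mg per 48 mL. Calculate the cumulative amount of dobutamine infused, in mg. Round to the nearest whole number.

1228 mg

Concentration = 147 mg ÷ 48 mL = 3.0625 mg/mL
Stage 1: 22 mL/hr × 0.6 hr = 13.2 mL → 13.2 mL × 3.0625 mg/mL = 40.425 mg
Stage 2: 24.6 mL/hr × 5.7 hr = 140.22 mL → 140.22 mL × 3.0625 mg/mL = 429.4237 mg
Stage 3: 33.9 mL/hr × 7.3 hr = 247.47 mL → 247.47 mL × 3.0625 mg/mL = 757.8769 mg
Total = 40.425 + 429.4237 + 757.8769 = 1227.726 mg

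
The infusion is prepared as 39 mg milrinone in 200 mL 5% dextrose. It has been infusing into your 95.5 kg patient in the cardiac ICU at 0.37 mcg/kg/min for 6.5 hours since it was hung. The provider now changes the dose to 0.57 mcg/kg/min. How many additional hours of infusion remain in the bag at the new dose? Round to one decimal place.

Initial rate:
Dose = 0.37 mcg/kg/min × 95.5 kg = 35.335 mcg/min
35.335 mcg/min × 60 min/hr = 2120.1 mcg/hr
Concentration = 39 mg ÷ 200 mL = 0.195 mg/mL = 195 mcg/mL
Rate = 2120.1 mcg/hr ÷ 195 mcg/mL = 10.87231 mL/hr
Volume infused so far = 10.87231 mL/hr × 6.5 hr = 70.67 mL
Volume remaining = 200 − 70.67 = 129.33 mL
New rate:
Dose = 0.57 mcg/kg/min × 95.5 kg = 54.435 mcg/min
54.435 mcg/min × 60 min/hr = 3266.1 mcg/hr
Rate = 3266.1 mcg/hr ÷ 195 mcg/mL = 16.74923 mL/hr
Time remaining = 129.33 mL ÷ 16.74923 mL/hr = 7.721549 hr

7.7 hours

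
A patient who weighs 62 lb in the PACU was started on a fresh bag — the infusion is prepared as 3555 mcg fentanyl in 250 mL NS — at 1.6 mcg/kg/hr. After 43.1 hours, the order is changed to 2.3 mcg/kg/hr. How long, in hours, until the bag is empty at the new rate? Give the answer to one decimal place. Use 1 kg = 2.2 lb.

Initial rate:
Weight = 62 lb ÷ 2.2 lb/kg = 28.18182 kg
Dose = 1.6 mcg/kg/hr × 28.18182 kg = 45.09091 mcg/hr
Concentration = 3555 mcg ÷ 250 mL = 14.22 mcg/mL
Rate = 45.09091 mcg/hr ÷ 14.22 mcg/mL = 3.17095 mL/hr
Volume infused so far = 3.17095 mL/hr × 43.1 hr = 136.6679 mL
Volume remaining = 250 − 136.6679 = 113.3321 mL
New rate:
Dose = 2.3 mcg/kg/hr × 28.18182 kg = 64.81818 mcg/hr
Rate = 64.81818 mcg/hr ÷ 14.22 mcg/mL = 4.558241 mL/hr
Time remaining = 113.3321 mL ÷ 4.558241 mL/hr = 24.86311 hr

24.9 hours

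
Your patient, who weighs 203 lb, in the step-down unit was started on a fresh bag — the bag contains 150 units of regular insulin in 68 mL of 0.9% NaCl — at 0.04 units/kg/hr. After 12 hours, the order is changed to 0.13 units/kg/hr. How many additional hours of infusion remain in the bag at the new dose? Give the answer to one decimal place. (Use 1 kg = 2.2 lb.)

Initial rate:
Weight = 203 lb ÷ 2.2 lb/kg = 92.27273 kg
Dose = 0.04 units/kg/hr × 92.27273 kg = 3.690909 units/hr
Concentration = 150 units ÷ 68 mL = 2.205882 units/mL
Rate = 3.690909 units/hr ÷ 2.205882 units/mL = 1.673212 mL/hr
Volume infused so far = 1.673212 mL/hr × 12 hr = 20.07855 mL
Volume remaining = 68 − 20.07855 = 47.92145 mL
New rate:
Dose = 0.13 units/kg/hr × 92.27273 kg = 11.99545 units/hr
Rate = 11.99545 units/hr ÷ 2.205882 units/mL = 5.437939 mL/hr
Time remaining = 47.92145 mL ÷ 5.437939 mL/hr = 8.812429 hr

8.8 hours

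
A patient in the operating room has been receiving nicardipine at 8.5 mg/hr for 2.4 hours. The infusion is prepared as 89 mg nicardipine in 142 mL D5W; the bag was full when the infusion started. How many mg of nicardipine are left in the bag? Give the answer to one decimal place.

Concentration = 89 mg ÷ 142 mL = 0.6267606 mg/mL
Rate = 8.5 mg/hr ÷ 0.6267606 mg/mL = 13.5618 mL/hr
Volume infused = 13.5618 mL/hr × 2.4 hr = 32.54831 mL
Volume remaining = 142 − 32.54831 = 109.4517 mL
Drug remaining = 109.4517 mL × 0.6267606 mg/mL = 68.6 mg

68.6 mg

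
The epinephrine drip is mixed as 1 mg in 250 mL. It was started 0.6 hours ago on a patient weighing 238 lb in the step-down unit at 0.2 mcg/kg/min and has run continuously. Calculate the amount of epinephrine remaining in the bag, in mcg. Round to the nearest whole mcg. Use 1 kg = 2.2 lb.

221 mcg

Weight = 238 lb ÷ 2.2 lb/kg = 108.1818 kg
Dose = 0.2 mcg/kg/min × 108.1818 kg = 21.63636 mcg/min
21.63636 mcg/min × 60 min/hr = 1298.182 mcg/hr
Concentration = 1 mg ÷ 250 mL = 0.004 mg/mL = 4 mcg/mL
Rate = 1298.182 mcg/hr ÷ 4 mcg/mL = 324.5455 mL/hr
Volume infused = 324.5455 mL/hr × 0.6 hr = 194.7273 mL
Volume remaining = 250 − 194.7273 = 55.27273 mL
Drug remaining = 55.27273 mL × 4 mcg/mL = 221.0909 mcg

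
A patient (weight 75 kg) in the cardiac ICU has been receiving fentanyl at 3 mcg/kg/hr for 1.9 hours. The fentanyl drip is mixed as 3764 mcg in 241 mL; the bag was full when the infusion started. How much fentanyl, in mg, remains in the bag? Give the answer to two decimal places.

3.34 mg

Dose = 3 mcg/kg/hr × 75 kg = 225 mcg/hr
Concentration = 3764 mcg ÷ 241 mL = 15.61826 mcg/mL
Rate = 225 mcg/hr ÷ 15.61826 mcg/mL = 14.40622 mL/hr
Volume infused = 14.40622 mL/hr × 1.9 hr = 27.37181 mL
Volume remaining = 241 − 27.37181 = 213.6282 mL
Drug remaining = 213.6282 mL × 15.61826 mcg/mL = 3336.5 mcg = 3.3365 mg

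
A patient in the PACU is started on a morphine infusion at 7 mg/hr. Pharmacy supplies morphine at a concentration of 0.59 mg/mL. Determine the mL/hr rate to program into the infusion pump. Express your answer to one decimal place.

11.9 mL/hr

Rate = 7 mg/hr ÷ 0.59 mg/mL = 11.86441 mL/hr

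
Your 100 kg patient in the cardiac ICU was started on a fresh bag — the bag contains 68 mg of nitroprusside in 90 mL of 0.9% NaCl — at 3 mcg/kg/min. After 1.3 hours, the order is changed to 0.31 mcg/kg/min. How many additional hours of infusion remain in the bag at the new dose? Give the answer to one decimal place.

24.0 hours

Initial rate:
Dose = 3 mcg/kg/min × 100 kg = 300 mcg/min
300 mcg/min × 60 min/hr = 18000 mcg/hr
Concentration = 68 mg ÷ 90 mL = 0.7555556 mg/mL = 755.5556 mcg/mL
Rate = 18000 mcg/hr ÷ 755.5556 mcg/mL = 23.82353 mL/hr
Volume infused so far = 23.82353 mL/hr × 1.3 hr = 30.97059 mL
Volume remaining = 90 − 30.97059 = 59.02941 mL
New rate:
Dose = 0.31 mcg/kg/min × 100 kg = 31 mcg/min
31 mcg/min × 60 min/hr = 1860 mcg/hr
Rate = 1860 mcg/hr ÷ 755.5556 mcg/mL = 2.461765 mL/hr
Time remaining = 59.02941 mL ÷ 2.461765 mL/hr = 23.97849 hr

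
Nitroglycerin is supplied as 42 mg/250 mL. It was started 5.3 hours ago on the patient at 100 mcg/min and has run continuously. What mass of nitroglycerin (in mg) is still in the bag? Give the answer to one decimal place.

10.2 mg

100 mcg/min × 60 min/hr = 6000 mcg/hr
Concentration = 42 mg ÷ 250 mL = 0.168 mg/mL = 168 mcg/mL
Rate = 6000 mcg/hr ÷ 168 mcg/mL = 35.71429 mL/hr
Volume infused = 35.71429 mL/hr × 5.3 hr = 189.2857 mL
Volume remaining = 250 − 189.2857 = 60.71429 mL
Drug remaining = 60.71429 mL × 168 mcg/mL = 10200 mcg = 10.2 mg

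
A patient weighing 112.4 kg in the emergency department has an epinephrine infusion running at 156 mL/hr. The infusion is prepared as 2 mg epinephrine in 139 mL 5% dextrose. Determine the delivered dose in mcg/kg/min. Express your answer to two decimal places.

Concentration = 2 mg ÷ 139 mL = 0.01438849 mg/mL = 14.38849 mcg/mL
Drug rate = 156 mL/hr × 14.38849 mcg/mL = 2244.604 mcg/hr
2244.604 mcg/hr ÷ 60 min/hr = 37.41007 mcg/min
37.41007 mcg/min ÷ 112.4 kg = 0.3328298 mcg/kg/min

0.33 mcg/kg/min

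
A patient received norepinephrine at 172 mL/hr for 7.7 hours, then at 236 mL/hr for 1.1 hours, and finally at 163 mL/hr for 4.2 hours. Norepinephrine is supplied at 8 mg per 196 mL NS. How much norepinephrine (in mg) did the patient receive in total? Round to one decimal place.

Concentration = 8 mg ÷ 196 mL = 0.04081633 mg/mL
Stage 1: 172 mL/hr × 7.7 hr = 1324.4 mL → 1324.4 mL × 0.04081633 mg/mL = 54.05714 mg
Stage 2: 236 mL/hr × 1.1 hr = 259.6 mL → 259.6 mL × 0.04081633 mg/mL = 10.59592 mg
Stage 3: 163 mL/hr × 4.2 hr = 684.6 mL → 684.6 mL × 0.04081633 mg/mL = 27.94286 mg
Total = 54.05714 + 10.59592 + 27.94286 = 92.59592 mg

92.6 mg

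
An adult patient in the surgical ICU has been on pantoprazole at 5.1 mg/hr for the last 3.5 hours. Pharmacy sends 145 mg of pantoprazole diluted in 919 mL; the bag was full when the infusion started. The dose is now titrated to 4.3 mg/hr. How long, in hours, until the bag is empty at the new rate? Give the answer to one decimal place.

Initial rate:
Concentration = 145 mg ÷ 919 mL = 0.1577802 mg/mL
Rate = 5.1 mg/hr ÷ 0.1577802 mg/mL = 32.32345 mL/hr
Volume infused so far = 32.32345 mL/hr × 3.5 hr = 113.1321 mL
Volume remaining = 919 − 113.1321 = 805.8679 mL
New rate:
Rate = 4.3 mg/hr ÷ 0.1577802 mg/mL = 27.2531 mL/hr
Time remaining = 805.8679 mL ÷ 27.2531 mL/hr = 29.56977 hr

29.6 hours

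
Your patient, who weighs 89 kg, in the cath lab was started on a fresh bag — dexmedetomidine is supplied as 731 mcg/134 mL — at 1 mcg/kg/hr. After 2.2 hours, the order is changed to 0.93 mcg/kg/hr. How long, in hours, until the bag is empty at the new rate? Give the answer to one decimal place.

Initial rate:
Dose = 1 mcg/kg/hr × 89 kg = 89 mcg/hr
Concentration = 731 mcg ÷ 134 mL = 5.455224 mcg/mL
Rate = 89 mcg/hr ÷ 5.455224 mcg/mL = 16.31464 mL/hr
Volume infused so far = 16.31464 mL/hr × 2.2 hr = 35.8922 mL
Volume remaining = 134 − 35.8922 = 98.1078 mL
New rate:
Dose = 0.93 mcg/kg/hr × 89 kg = 82.77 mcg/hr
Rate = 82.77 mcg/hr ÷ 5.455224 mcg/mL = 15.17261 mL/hr
Time remaining = 98.1078 mL ÷ 15.17261 mL/hr = 6.466111 hr

6.5 hours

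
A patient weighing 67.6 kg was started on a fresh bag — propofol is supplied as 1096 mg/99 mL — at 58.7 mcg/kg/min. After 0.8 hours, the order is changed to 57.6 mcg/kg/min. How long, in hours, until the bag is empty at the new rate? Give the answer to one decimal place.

3.9 hours

Initial rate:
Dose = 58.7 mcg/kg/min × 67.6 kg = 3968.12 mcg/min
3968.12 mcg/min × 60 min/hr = 238087.2 mcg/hr
Concentration = 1096 mg ÷ 99 mL = 11.07071 mg/mL = 11070.71 mcg/mL
Rate = 238087.2 mcg/hr ÷ 11070.71 mcg/mL = 21.50605 mL/hr
Volume infused so far = 21.50605 mL/hr × 0.8 hr = 17.20484 mL
Volume remaining = 99 − 17.20484 = 81.79516 mL
New rate:
Dose = 57.6 mcg/kg/min × 67.6 kg = 3893.76 mcg/min
3893.76 mcg/min × 60 min/hr = 233625.6 mcg/hr
Rate = 233625.6 mcg/hr ÷ 11070.71 mcg/mL = 21.10304 mL/hr
Time remaining = 81.79516 mL ÷ 21.10304 mL/hr = 3.875989 hr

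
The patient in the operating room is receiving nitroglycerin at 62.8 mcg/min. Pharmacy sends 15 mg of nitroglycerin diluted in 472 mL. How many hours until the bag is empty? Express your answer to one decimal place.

4.0 hours

62.8 mcg/min × 60 min/hr = 3768 mcg/hr
Concentration = 15 mg ÷ 472 mL = 0.03177966 mg/mL = 31.77966 mcg/mL
Rate = 3768 mcg/hr ÷ 31.77966 mcg/mL = 118.5664 mL/hr
Duration = 472 mL ÷ 118.5664 mL/hr = 3.980892 hr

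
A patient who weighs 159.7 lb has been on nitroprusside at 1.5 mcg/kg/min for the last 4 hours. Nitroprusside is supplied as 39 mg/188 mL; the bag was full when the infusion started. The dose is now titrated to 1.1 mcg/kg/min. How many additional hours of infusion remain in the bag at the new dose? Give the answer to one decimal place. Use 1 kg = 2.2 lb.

2.7 hours

Initial rate:
Weight = 159.7 lb ÷ 2.2 lb/kg = 72.59091 kg
Dose = 1.5 mcg/kg/min × 72.59091 kg = 108.8864 mcg/min
108.8864 mcg/min × 60 min/hr = 6533.182 mcg/hr
Concentration = 39 mg ÷ 188 mL = 0.2074468 mg/mL = 207.4468 mcg/mL
Rate = 6533.182 mcg/hr ÷ 207.4468 mcg/mL = 31.49329 mL/hr
Volume infused so far = 31.49329 mL/hr × 4 hr = 125.9731 mL
Volume remaining = 188 − 125.9731 = 62.02685 mL
New rate:
Dose = 1.1 mcg/kg/min × 72.59091 kg = 79.85 mcg/min
79.85 mcg/min × 60 min/hr = 4791 mcg/hr
Rate = 4791 mcg/hr ÷ 207.4468 mcg/mL = 23.09508 mL/hr
Time remaining = 62.02685 mL ÷ 23.09508 mL/hr = 2.685718 hr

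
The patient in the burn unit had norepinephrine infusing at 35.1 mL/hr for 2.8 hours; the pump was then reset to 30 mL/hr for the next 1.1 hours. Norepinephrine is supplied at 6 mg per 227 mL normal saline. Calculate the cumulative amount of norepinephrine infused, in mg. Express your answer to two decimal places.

3.47 mg

Concentration = 6 mg ÷ 227 mL = 0.02643172 mg/mL
Stage 1: 35.1 mL/hr × 2.8 hr = 98.28 mL → 98.28 mL × 0.02643172 mg/mL = 2.597709 mg
Stage 2: 30 mL/hr × 1.1 hr = 33 mL → 33 mL × 0.02643172 mg/mL = 0.8722467 mg
Total = 2.597709 + 0.8722467 = 3.469956 mg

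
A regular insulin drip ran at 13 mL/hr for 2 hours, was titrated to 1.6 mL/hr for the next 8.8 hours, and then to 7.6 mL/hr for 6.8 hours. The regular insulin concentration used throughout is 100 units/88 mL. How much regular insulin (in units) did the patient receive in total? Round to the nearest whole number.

Concentration = 100 units ÷ 88 mL = 1.136364 units/mL
Stage 1: 13 mL/hr × 2 hr = 26 mL → 26 mL × 1.136364 units/mL = 29.54545 units
Stage 2: 1.6 mL/hr × 8.8 hr = 14.08 mL → 14.08 mL × 1.136364 units/mL = 16 units
Stage 3: 7.6 mL/hr × 6.8 hr = 51.68 mL → 51.68 mL × 1.136364 units/mL = 58.72727 units
Total = 29.54545 + 16 + 58.72727 = 104.2727 units

104 units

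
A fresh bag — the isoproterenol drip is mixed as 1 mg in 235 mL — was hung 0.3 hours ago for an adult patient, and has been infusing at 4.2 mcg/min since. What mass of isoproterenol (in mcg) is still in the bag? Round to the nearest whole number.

924 mcg

4.2 mcg/min × 60 min/hr = 252 mcg/hr
Concentration = 1 mg ÷ 235 mL = 0.004255319 mg/mL = 4.255319 mcg/mL
Rate = 252 mcg/hr ÷ 4.255319 mcg/mL = 59.22 mL/hr
Volume infused = 59.22 mL/hr × 0.3 hr = 17.766 mL
Volume remaining = 235 − 17.766 = 217.234 mL
Drug remaining = 217.234 mL × 4.255319 mcg/mL = 924.4 mcg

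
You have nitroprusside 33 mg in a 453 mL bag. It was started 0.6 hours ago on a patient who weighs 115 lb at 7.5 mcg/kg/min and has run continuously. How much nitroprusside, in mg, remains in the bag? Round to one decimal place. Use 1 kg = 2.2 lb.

18.9 mg

Weight = 115 lb ÷ 2.2 lb/kg = 52.27273 kg
Dose = 7.5 mcg/kg/min × 52.27273 kg = 392.0455 mcg/min
392.0455 mcg/min × 60 min/hr = 23522.73 mcg/hr
Concentration = 33 mg ÷ 453 mL = 0.07284768 mg/mL = 72.84768 mcg/mL
Rate = 23522.73 mcg/hr ÷ 72.84768 mcg/mL = 322.9029 mL/hr
Volume infused = 322.9029 mL/hr × 0.6 hr = 193.7417 mL
Volume remaining = 453 − 193.7417 = 259.2583 mL
Drug remaining = 259.2583 mL × 72.84768 mcg/mL = 18886.36 mcg = 18.88636 mg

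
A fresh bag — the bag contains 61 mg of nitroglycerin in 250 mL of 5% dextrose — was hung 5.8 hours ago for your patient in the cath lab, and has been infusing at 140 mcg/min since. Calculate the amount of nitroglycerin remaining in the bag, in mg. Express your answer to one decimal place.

12.3 mg

140 mcg/min × 60 min/hr = 8400 mcg/hr
Concentration = 61 mg ÷ 250 mL = 0.244 mg/mL = 244 mcg/mL
Rate = 8400 mcg/hr ÷ 244 mcg/mL = 34.42623 mL/hr
Volume infused = 34.42623 mL/hr × 5.8 hr = 199.6721 mL
Volume remaining = 250 − 199.6721 = 50.32787 mL
Drug remaining = 50.32787 mL × 244 mcg/mL = 12280 mcg = 12.28 mg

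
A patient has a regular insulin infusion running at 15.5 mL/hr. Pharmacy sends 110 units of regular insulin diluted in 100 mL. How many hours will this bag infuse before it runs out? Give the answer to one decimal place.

Duration = 100 mL ÷ 15.5 mL/hr = 6.451613 hr

6.5 hours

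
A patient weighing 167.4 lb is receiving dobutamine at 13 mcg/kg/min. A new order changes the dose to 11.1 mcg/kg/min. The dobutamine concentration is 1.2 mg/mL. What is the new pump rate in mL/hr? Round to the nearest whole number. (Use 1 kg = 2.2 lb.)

42 mL/hr

Weight = 167.4 lb ÷ 2.2 lb/kg = 76.09091 kg
Dose = 11.1 mcg/kg/min × 76.09091 kg = 844.6091 mcg/min
844.6091 mcg/min × 60 min/hr = 50676.55 mcg/hr
Concentration = 1.2 mg/mL = 1200 mcg/mL
Rate = 50676.55 mcg/hr ÷ 1200 mcg/mL = 42.23045 mL/hr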